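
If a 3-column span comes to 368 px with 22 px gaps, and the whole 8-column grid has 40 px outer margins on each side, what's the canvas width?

1098 px

368 − 2·22 = 324; ÷3 gives c = 108 px.
Canvas = 2·40 + 8·108 + 7·22 = 80 + 864 + 154 = 1098 px.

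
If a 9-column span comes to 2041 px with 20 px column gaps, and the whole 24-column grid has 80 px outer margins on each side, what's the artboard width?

5636 px

9c + 8·20 = 2041 → 9c = 1881 → c = 209 px.
Adding margins, columns and gutters: 160 + 5016 + 460 = 5636 px.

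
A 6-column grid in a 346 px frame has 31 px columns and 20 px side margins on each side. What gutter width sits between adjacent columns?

Inside the margins: 346 − 40 = 306 px.
Columns use 186 px, leaving 120 px across 5 gutters = 24 px each.

24 px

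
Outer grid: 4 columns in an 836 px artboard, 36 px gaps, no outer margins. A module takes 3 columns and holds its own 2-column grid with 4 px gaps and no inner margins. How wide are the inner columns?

307 px

836 − 3·36 = 728; ÷4 gives c = 182 px.
Span of 3: 3·182 + 2·36 = 546 + 72 = 618 px.
Subtracting 1 gap of 4 leaves 614 for 2 columns, so d = 307 px.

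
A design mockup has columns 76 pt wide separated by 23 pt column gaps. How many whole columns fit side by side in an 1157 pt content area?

k columns need k·76 + (k−1)·23 = k·99 − 23.
k·99 − 23 ≤ 1157 → k ≤ 1180 / 99 ≈ 11.92, so k = 11.

11 columns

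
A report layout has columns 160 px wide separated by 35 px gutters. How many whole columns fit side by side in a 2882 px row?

14 columns

Each extra column adds 160 + 35 = 195 px.
(2882 + 35) / 195 = 14.96, so 14 columns fit.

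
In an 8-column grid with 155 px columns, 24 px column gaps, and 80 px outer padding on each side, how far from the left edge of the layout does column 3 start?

438 px

Column 3 starts at margin + 2·(column + gutter) = 80 + 2·179 = 438 px.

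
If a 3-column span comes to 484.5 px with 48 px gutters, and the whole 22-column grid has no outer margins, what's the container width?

3857 px

3c + 2·48 = 484.5 → 3c = 388.5 → c = 129.5 px.
Container = 22·129.5 + 21·48 = 2849 + 1008 = 3857 px.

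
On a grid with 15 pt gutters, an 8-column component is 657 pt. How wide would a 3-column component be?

8 columns + 7 gutters: 8c + 7·15 = 657.
8c = 657 − 105 = 552, so c = 69 pt.
3 columns plus 2 gutters: 207 + 30 = 237 pt.

237 pt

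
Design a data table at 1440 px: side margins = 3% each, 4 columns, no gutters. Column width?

338.4 px

Margins: 3% × 1440 = 43.2 px each, so content = 1440 − 86.4 = 1353.6 px.
1353.6 / 4 = 338.4 px per column.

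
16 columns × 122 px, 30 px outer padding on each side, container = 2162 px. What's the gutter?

Take off 60 px of margins, leaving 2102 px.
Columns use 1952 px, leaving 150 px across 15 gutters = 10 px each.

10 px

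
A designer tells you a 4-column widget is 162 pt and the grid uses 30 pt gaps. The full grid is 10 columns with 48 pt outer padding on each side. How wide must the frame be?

Subtracting 3 gaps of 30 leaves 72 for 4 columns, so c = 18 pt.
Frame = 2·48 + 10·18 + 9·30 = 96 + 180 + 270 = 546 pt.

546 pt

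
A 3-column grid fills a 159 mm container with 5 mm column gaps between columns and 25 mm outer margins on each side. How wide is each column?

Content width = 159 − 2·25 = 109 mm.
3c + 2·5 = 109 → 3c = 99 → c = 33 mm.

33 mm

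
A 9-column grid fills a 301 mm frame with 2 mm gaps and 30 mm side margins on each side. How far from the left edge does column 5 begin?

138 mm

Subtract both margins: 301 − 2·30 = 241 mm.
9 columns + 8 gaps: 9c + 8·2 = 241.
9c = 241 − 16 = 225, so c = 25 mm.
Before column 5: the margin + 4 columns + 4 gaps.
Offset = 30 + 4·(25 + 2) = 30 + 108 = 138 mm.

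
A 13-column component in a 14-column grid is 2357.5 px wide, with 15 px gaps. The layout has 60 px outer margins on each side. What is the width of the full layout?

13 columns + 12 gaps: 13c + 12·15 = 2357.5.
13c = 2357.5 − 180 = 2177.5, so c = 167.5 px.
Adding margins, columns and gutters: 120 + 2345 + 195 = 2660 px.

2660 px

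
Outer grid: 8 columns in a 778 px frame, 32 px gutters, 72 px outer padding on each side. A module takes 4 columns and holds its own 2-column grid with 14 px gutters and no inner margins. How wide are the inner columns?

Inside the margins: 778 − 144 = 634 px.
8 columns + 7 gutters: 8c + 7·32 = 634.
8c = 634 − 224 = 410, so c = 51.25 px.
Span of 4: 4·51.25 + 3·32 = 205 + 96 = 301 px.
301 − 1·14 = 287; ÷2 gives d = 143.5 px.

143.5 px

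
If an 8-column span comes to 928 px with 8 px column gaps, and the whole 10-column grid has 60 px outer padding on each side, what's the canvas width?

928 − 7·8 = 872; ÷8 gives c = 109 px.
Total width: 2·60 + 10·109 + 9·8 = 1282 px.

1282 px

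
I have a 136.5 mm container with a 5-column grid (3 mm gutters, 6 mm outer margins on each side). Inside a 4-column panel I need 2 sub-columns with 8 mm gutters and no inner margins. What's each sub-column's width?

Inside the margins: 136.5 − 12 = 124.5 mm.
5c + 4·3 = 124.5 → 5c = 112.5 → c = 22.5 mm.
4 columns plus 3 gutters: 90 + 9 = 99 mm.
2 columns + 1 gutter: 2d + 1·8 = 99.
2d = 99 − 8 = 91, so d = 45.5 mm.

45.5 mm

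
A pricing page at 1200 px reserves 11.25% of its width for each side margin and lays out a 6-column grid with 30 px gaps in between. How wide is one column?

130 px

Each margin = 11.25% of 1200 = 135 px; content = 1200 − 2·135 = 930 px.
6 columns + 5 gaps: 6c + 5·30 = 930.
6c = 930 − 150 = 780, so c = 130 px.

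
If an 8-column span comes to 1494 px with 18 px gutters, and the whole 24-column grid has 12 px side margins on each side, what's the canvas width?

8c + 7·18 = 1494 → 8c = 1368 → c = 171 px.
Adding margins, columns and gutters: 24 + 4104 + 414 = 4542 px.

4542 px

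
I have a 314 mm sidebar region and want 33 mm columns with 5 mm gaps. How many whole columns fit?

8 columns

k columns need k·33 + (k−1)·5 = k·38 − 5.
k·38 − 5 ≤ 314 → k ≤ 319 / 38 ≈ 8.39, so k = 8.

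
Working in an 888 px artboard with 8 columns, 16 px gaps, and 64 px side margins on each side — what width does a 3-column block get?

275 px

Take off 128 px of margins, leaving 760 px.
8 columns + 7 gaps: 8c + 7·16 = 760.
8c = 760 − 112 = 648, so c = 81 px.
3 columns plus 2 gaps: 243 + 32 = 275 px.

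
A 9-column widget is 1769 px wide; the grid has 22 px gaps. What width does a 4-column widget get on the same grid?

9c + 8·22 = 1769 → 9c = 1593 → c = 177 px.
Span of 4: 4·177 + 3·22 = 708 + 66 = 774 px.

774 px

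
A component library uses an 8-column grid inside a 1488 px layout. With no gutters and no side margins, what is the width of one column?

1488 / 8 = 186 px per column.

186 px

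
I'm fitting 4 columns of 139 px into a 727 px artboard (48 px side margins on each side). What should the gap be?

25 px

Content width = 727 − 2·48 = 631 px.
Columns use 556 px, leaving 75 px across 3 gaps = 25 px each.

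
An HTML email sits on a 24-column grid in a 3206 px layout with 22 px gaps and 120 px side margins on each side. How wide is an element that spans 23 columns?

2841.5 px

Inside the margins: 3206 − 240 = 2966 px.
24 columns + 23 gaps: 24c + 23·22 = 2966.
24c = 2966 − 506 = 2460, so c = 102.5 px.
Span of 23: 23·102.5 + 22·22 = 2357.5 + 484 = 2841.5 px.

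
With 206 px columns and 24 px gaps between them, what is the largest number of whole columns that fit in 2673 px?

11 columns: 11·206 + 10·24 = 2506 px ≤ 2673.
12 columns: 2736 px > 2673. So 11.

11 columns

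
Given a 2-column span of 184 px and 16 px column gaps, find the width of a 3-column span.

284 px

Subtracting 1 column gap of 16 leaves 168 for 2 columns, so c = 84 px.
3 columns plus 2 column gaps: 252 + 32 = 284 px.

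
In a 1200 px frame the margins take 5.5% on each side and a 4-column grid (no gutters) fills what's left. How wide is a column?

267 px

Each margin = 5.5% of 1200 = 66 px; content = 1200 − 2·66 = 1068 px.
With no gutters, each column is 1068/4 = 267 px.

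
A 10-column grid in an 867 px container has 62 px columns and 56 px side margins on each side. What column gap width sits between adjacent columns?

15 px

Take off 112 px of margins, leaving 755 px.
Columns use 620 px, leaving 135 px across 9 column gaps = 15 px each.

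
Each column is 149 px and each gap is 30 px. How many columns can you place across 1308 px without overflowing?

7 columns

k columns need k·149 + (k−1)·30 = k·179 − 30.
k·179 − 30 ≤ 1308 → k ≤ 1338 / 179 ≈ 7.47, so k = 7.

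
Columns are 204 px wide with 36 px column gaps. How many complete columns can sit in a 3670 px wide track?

15 columns: 15·204 + 14·36 = 3564 px ≤ 3670.
16 columns: 3804 px > 3670. So 15.

15 columns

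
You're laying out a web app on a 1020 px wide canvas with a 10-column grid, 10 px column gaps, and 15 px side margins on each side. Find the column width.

90 px

Inside the margins: 1020 − 30 = 990 px.
10 columns + 9 column gaps: 10c + 9·10 = 990.
10c = 990 − 90 = 900, so c = 90 px.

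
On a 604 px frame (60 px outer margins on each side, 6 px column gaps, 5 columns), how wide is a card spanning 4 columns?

Take off 120 px of margins, leaving 484 px.
Subtracting 4 column gaps of 6 leaves 460 for 5 columns, so c = 92 px.
4-column span = 4·92 + 3·6 = 386 px.

386 px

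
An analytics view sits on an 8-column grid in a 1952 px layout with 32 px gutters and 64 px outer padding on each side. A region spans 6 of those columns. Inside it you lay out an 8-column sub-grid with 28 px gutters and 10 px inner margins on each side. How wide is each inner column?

143 px

Subtract both margins: 1952 − 2·64 = 1824 px.
1824 − 7·32 = 1600; ÷8 gives c = 200 px.
6 columns plus 5 gutters: 1200 + 160 = 1360 px.
Inner content = 1360 − 2·10 = 1340 px.
8d + 7·28 = 1340 → 8d = 1144 → d = 143 px.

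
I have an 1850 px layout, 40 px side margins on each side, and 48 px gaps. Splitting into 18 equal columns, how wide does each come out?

53 px

Take off 80 px of margins, leaving 1770 px.
Subtracting 17 gaps of 48 leaves 954 for 18 columns, so c = 53 px.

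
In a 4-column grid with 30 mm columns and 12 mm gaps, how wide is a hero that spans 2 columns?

72 mm

2-column span = 2·30 + 1·12 = 72 mm.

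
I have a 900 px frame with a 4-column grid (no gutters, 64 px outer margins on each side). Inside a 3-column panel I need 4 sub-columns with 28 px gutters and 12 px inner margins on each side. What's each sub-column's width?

Inside the margins: 900 − 128 = 772 px.
With no gutters, each column is 772/4 = 193 px.
3-column span = 3·193 = 579 px.
Inner content = 579 − 2·12 = 555 px.
4 columns + 3 gutters: 4d + 3·28 = 555.
4d = 555 − 84 = 471, so d = 117.75 px.

117.75 px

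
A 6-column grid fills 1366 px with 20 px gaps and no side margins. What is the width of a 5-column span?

6c + 5·20 = 1366 → 6c = 1266 → c = 211 px.
Span of 5: 5·211 + 4·20 = 1055 + 80 = 1135 px.

1135 px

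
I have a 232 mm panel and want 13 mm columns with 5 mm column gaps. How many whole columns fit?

Each extra column adds 13 + 5 = 18 mm.
(232 + 5) / 18 = 13.17, so 13 columns fit.

13 columns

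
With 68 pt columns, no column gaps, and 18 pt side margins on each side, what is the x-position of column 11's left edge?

Column 11 starts at margin + 10·(column + gutter) = 18 + 10·68 = 698 pt.

698 pt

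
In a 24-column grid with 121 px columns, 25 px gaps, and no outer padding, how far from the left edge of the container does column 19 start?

2628 px

Before column 19: 18 columns + 18 gaps.
Offset = 18·(121 + 25) = 18·146 = 2628 px.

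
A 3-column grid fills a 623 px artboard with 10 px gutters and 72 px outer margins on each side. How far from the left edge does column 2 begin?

235 px

Subtract both margins: 623 − 2·72 = 479 px.
3 columns + 2 gutters: 3c + 2·10 = 479.
3c = 479 − 20 = 459, so c = 153 px.
Column 2 starts at margin + 1·(column + gutter) = 72 + 1·163 = 235 px.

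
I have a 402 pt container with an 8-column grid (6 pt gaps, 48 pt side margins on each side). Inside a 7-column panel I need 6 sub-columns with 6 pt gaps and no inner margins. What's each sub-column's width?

Subtract both margins: 402 − 2·48 = 306 pt.
Subtracting 7 gaps of 6 leaves 264 for 8 columns, so c = 33 pt.
7-column span = 7·33 + 6·6 = 267 pt.
Subtracting 5 gaps of 6 leaves 237 for 6 columns, so d = 39.5 pt.

39.5 pt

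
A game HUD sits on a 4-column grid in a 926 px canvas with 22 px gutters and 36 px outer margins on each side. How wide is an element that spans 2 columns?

Inside the margins: 926 − 72 = 854 px.
Subtracting 3 gutters of 22 leaves 788 for 4 columns, so c = 197 px.
2-column span = 2·197 + 1·22 = 416 px.

416 px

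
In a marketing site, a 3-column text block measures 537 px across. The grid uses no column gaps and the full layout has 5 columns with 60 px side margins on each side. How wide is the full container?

537 / 3 = 179 px per column.
Summing: 120 + 895 = 1015 px.

1015 px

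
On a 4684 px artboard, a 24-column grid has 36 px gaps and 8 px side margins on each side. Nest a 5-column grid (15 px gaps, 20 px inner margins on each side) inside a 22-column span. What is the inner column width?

Inside the margins: 4684 − 16 = 4668 px.
Subtracting 23 gaps of 36 leaves 3840 for 24 columns, so c = 160 px.
Span of 22: 22·160 + 21·36 = 3520 + 756 = 4276 px.
Inner content = 4276 − 2·20 = 4236 px.
5d + 4·15 = 4236 → 5d = 4176 → d = 835.2 px.

835.2 px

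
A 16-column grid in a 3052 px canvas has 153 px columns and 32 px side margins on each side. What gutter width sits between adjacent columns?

36 px

Inside the margins: 3052 − 64 = 2988 px.
Columns use 2448 px, leaving 540 px across 15 gutters = 36 px each.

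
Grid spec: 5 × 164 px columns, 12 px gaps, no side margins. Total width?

Total width: 5·164 + 4·12 = 868 px.

868 px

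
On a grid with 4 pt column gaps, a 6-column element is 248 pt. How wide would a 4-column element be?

6 columns + 5 column gaps: 6c + 5·4 = 248.
6c = 248 − 20 = 228, so c = 38 pt.
Span of 4: 4·38 + 3·4 = 152 + 12 = 164 pt.

164 pt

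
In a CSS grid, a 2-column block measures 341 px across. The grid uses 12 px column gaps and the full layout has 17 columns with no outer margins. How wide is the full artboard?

2988.5 px

2c + 1·12 = 341 → 2c = 329 → c = 164.5 px.
Summing: 2796.5 + 192 = 2988.5 px.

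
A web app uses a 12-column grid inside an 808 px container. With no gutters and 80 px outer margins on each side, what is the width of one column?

Inside the margins: 808 − 160 = 648 px.
648 / 12 = 54 px per column.

54 px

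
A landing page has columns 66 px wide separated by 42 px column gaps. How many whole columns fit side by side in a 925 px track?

Each extra column adds 66 + 42 = 108 px.
(925 + 42) / 108 = 8.95, so 8 columns fit.

8 columns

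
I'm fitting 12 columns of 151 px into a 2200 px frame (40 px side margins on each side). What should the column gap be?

28 px

Subtract both margins: 2200 − 2·40 = 2120 px.
Columns use 1812 px, leaving 308 px across 11 column gaps = 28 px each.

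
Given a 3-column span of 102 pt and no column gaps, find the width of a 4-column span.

136 pt

102 / 3 = 34 pt per column.
4-column span = 4·34 = 136 pt.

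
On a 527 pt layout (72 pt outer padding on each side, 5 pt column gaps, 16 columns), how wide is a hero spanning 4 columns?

Inside the margins: 527 − 144 = 383 pt.
383 − 15·5 = 308; ÷16 gives c = 19.25 pt.
4-column span = 4·19.25 + 3·5 = 92 pt.

92 pt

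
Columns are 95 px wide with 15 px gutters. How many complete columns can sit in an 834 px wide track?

7 columns

7 columns: 7·95 + 6·15 = 755 px ≤ 834.
8 columns: 865 px > 834. So 7.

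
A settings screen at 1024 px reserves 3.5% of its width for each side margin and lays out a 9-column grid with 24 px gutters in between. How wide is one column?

1024 × (1 − 2·3.5%) = 1024 × 93% = 952.32 px for the columns.
9 columns + 8 gutters: 9c + 8·24 = 952.32.
9c = 952.32 − 192 = 760.32, so c = 84.48 px.

84.48 px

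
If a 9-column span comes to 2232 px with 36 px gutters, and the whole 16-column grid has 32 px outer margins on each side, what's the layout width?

4060 px

Subtracting 8 gutters of 36 leaves 1944 for 9 columns, so c = 216 px.
Adding margins, columns and gutters: 64 + 3456 + 540 = 4060 px.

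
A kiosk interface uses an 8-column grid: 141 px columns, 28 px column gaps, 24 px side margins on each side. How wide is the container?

1372 px

Adding margins, columns and gutters: 48 + 1128 + 196 = 1372 px.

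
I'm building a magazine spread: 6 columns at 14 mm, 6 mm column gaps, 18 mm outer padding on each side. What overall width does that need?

Adding margins, columns and gutters: 36 + 84 + 30 = 150 mm.

150 mm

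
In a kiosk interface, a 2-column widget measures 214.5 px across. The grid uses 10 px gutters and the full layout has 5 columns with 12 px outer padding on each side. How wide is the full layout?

Subtracting 1 gutter of 10 leaves 204.5 for 2 columns, so c = 102.25 px.
Adding margins, columns and gutters: 24 + 511.25 + 40 = 575.25 px.

575.25 px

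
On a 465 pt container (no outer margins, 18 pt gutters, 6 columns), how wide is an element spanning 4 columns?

304 pt

465 − 5·18 = 375; ÷6 gives c = 62.5 pt.
Span of 4: 4·62.5 + 3·18 = 250 + 54 = 304 pt.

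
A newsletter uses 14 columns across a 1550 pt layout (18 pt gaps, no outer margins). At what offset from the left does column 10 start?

14c + 13·18 = 1550 → 14c = 1316 → c = 94 pt.
Each column+gutter stride is 112 pt; with no margin, 9 of them is 1008 pt.

1008 pt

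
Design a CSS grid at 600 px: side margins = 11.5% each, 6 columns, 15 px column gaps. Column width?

64.5 px

Each margin = 11.5% of 600 = 69 px; content = 600 − 2·69 = 462 px.
Subtracting 5 column gaps of 15 leaves 387 for 6 columns, so c = 64.5 px.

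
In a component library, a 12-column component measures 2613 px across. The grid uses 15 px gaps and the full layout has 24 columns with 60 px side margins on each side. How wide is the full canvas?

Subtracting 11 gaps of 15 leaves 2448 for 12 columns, so c = 204 px.
Total width: 2·60 + 24·204 + 23·15 = 5361 px.

5361 px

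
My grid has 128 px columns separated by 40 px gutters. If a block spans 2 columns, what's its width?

296 px

Span of 2: 2·128 + 1·40 = 256 + 40 = 296 px.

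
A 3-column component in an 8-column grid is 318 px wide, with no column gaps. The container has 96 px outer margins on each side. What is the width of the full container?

3c = 318 → c = 106 px.
Summing: 192 + 848 = 1040 px.

1040 px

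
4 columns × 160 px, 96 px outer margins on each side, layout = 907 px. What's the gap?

Inside the margins: 907 − 192 = 715 px.
Columns use 640 px, leaving 75 px across 3 gaps = 25 px each.

25 px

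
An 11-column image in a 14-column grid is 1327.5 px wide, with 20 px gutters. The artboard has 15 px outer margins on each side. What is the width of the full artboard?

1725 px

1327.5 − 10·20 = 1127.5; ÷11 gives c = 102.5 px.
Total width: 2·15 + 14·102.5 + 13·20 = 1725 px.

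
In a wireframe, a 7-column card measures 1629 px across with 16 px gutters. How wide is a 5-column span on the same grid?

7c + 6·16 = 1629 → 7c = 1533 → c = 219 px.
5-column span = 5·219 + 4·16 = 1159 px.

1159 px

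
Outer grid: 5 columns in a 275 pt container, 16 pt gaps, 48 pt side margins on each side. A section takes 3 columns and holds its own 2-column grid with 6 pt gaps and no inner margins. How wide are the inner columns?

47.5 pt

Outer content = 275 − 2·48 = 179 pt.
179 − 4·16 = 115; ÷5 gives c = 23 pt.
3-column span = 3·23 + 2·16 = 101 pt.
101 − 1·6 = 95; ÷2 gives d = 47.5 pt.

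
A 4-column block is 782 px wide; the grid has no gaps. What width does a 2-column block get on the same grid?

391 px

With no gaps, each column is 782/4 = 195.5 px.
2-column span = 2·195.5 = 391 px.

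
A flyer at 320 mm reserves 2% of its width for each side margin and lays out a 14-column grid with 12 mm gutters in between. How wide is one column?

Each margin = 2% of 320 = 6.4 mm; content = 320 − 2·6.4 = 307.2 mm.
14c + 13·12 = 307.2 → 14c = 151.2 → c = 10.8 mm.

10.8 mm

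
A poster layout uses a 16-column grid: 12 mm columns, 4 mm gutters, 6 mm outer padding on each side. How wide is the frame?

Adding margins, columns and gutters: 12 + 192 + 60 = 264 mm.

264 mm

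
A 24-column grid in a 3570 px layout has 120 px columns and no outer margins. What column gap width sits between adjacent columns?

24·120 + 23g = 3570 → 23g = 690 → g = 30 px.

30 px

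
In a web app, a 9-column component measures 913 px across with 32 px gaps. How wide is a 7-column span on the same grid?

703 px

9c + 8·32 = 913 → 9c = 657 → c = 73 px.
Span of 7: 7·73 + 6·32 = 511 + 192 = 703 px.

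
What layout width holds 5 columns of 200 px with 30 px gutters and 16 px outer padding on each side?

Total width: 2·16 + 5·200 + 4·30 = 1152 px.

1152 px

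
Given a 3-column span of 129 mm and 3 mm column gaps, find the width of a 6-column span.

261 mm

129 − 2·3 = 123; ÷3 gives c = 41 mm.
6-column span = 6·41 + 5·3 = 261 mm.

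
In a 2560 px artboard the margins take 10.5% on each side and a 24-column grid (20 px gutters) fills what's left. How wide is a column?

Margins: 10.5% × 2560 = 268.8 px each, so content = 2560 − 537.6 = 2022.4 px.
Subtracting 23 gutters of 20 leaves 1562.4 for 24 columns, so c = 65.1 px.

65.1 px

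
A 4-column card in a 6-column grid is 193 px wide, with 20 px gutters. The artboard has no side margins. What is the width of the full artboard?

299.5 px

4c + 3·20 = 193 → 4c = 133 → c = 33.25 px.
Summing: 199.5 + 100 = 299.5 px.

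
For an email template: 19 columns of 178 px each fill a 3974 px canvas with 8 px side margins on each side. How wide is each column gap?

32 px

Inside the margins: 3974 − 16 = 3958 px.
Columns use 3382 px, leaving 576 px across 18 column gaps = 32 px each.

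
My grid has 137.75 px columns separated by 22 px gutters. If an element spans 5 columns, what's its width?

Span of 5: 5·137.75 + 4·22 = 688.75 + 88 = 776.75 px.

776.75 px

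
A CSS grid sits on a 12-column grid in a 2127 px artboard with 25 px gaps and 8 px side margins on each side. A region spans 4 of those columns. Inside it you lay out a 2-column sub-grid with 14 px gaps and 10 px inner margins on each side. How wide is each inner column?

Outer content = 2127 − 2·8 = 2111 px.
12 columns + 11 gaps: 12c + 11·25 = 2111.
12c = 2111 − 275 = 1836, so c = 153 px.
4-column span = 4·153 + 3·25 = 687 px.
Inner content = 687 − 2·10 = 667 px.
Subtracting 1 gap of 14 leaves 653 for 2 columns, so d = 326.5 px.

326.5 px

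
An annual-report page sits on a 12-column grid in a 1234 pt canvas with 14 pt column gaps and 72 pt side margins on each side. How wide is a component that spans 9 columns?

Take off 144 pt of margins, leaving 1090 pt.
1090 − 11·14 = 936; ÷12 gives c = 78 pt.
9-column span = 9·78 + 8·14 = 814 pt.

814 pt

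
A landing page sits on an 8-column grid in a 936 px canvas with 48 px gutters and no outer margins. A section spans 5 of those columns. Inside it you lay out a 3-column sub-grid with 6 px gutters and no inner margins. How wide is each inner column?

185 px

8c + 7·48 = 936 → 8c = 600 → c = 75 px.
5 columns plus 4 gutters: 375 + 192 = 567 px.
567 − 2·6 = 555; ÷3 gives d = 185 px.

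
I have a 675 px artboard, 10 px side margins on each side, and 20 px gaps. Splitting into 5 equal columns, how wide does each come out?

115 px

Content width = 675 − 2·10 = 655 px.
5 columns + 4 gaps: 5c + 4·20 = 655.
5c = 655 − 80 = 575, so c = 115 px.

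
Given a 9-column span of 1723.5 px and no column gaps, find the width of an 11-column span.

2106.5 px

9c = 1723.5 → c = 191.5 px.
11-column span = 11·191.5 = 2106.5 px.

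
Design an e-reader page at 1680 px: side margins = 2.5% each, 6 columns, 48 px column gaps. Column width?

226 px

Each margin = 2.5% of 1680 = 42 px; content = 1680 − 2·42 = 1596 px.
6c + 5·48 = 1596 → 6c = 1356 → c = 226 px.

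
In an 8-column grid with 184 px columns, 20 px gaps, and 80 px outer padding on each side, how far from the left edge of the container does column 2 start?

284 px

Each column+gutter stride is 204 px; 1 of them past the 80 px margin is 80 + 204 = 284 px.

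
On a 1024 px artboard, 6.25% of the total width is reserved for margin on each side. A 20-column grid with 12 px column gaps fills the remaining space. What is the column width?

Margins: 6.25% × 1024 = 64 px each, so content = 1024 − 128 = 896 px.
896 − 19·12 = 668; ÷20 gives c = 33.4 px.

33.4 px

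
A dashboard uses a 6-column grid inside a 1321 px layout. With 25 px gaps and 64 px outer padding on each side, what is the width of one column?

178 px

Subtract both margins: 1321 − 2·64 = 1193 px.
6c + 5·25 = 1193 → 6c = 1068 → c = 178 px.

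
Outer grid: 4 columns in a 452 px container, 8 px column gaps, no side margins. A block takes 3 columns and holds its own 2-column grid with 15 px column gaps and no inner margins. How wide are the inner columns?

4 columns + 3 column gaps: 4c + 3·8 = 452.
4c = 452 − 24 = 428, so c = 107 px.
3 columns plus 2 column gaps: 321 + 16 = 337 px.
2d + 1·15 = 337 → 2d = 322 → d = 161 px.

161 px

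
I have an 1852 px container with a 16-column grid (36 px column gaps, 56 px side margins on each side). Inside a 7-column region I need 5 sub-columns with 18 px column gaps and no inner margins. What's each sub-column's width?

Take off 112 px of margins, leaving 1740 px.
Subtracting 15 column gaps of 36 leaves 1200 for 16 columns, so c = 75 px.
7 columns plus 6 column gaps: 525 + 216 = 741 px.
5 columns + 4 column gaps: 5d + 4·18 = 741.
5d = 741 − 72 = 669, so d = 133.8 px.

133.8 px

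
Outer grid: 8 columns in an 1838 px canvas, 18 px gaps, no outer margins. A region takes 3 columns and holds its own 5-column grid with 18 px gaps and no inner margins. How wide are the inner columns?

8c + 7·18 = 1838 → 8c = 1712 → c = 214 px.
3 columns plus 2 gaps: 642 + 36 = 678 px.
5 columns + 4 gaps: 5d + 4·18 = 678.
5d = 678 − 72 = 606, so d = 121.2 px.

121.2 px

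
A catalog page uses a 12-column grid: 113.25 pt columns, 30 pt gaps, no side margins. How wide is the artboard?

Artboard = 12·113.25 + 11·30 = 1359 + 330 = 1689 pt.

1689 pt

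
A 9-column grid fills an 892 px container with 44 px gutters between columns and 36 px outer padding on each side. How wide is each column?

52 px

Subtract both margins: 892 − 2·36 = 820 px.
9 columns + 8 gutters: 9c + 8·44 = 820.
9c = 820 − 352 = 468, so c = 52 px.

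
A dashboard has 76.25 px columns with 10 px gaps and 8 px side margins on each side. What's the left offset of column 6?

Each column+gutter stride is 86.25 px; 5 of them past the 8 px margin is 8 + 431.25 = 439.25 px.

439.25 px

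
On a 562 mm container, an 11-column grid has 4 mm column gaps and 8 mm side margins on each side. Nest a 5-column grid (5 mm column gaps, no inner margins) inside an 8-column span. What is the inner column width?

75.2 mm

Take off 16 mm of margins, leaving 546 mm.
11 columns + 10 column gaps: 11c + 10·4 = 546.
11c = 546 − 40 = 506, so c = 46 mm.
Span of 8: 8·46 + 7·4 = 368 + 28 = 396 mm.
396 − 4·5 = 376; ÷5 gives d = 75.2 mm.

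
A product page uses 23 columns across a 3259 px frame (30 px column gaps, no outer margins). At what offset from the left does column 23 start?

3146 px

23 columns + 22 column gaps: 23c + 22·30 = 3259.
23c = 3259 − 660 = 2599, so c = 113 px.
Before column 23: 22 columns + 22 column gaps.
Offset = 22·(113 + 30) = 22·143 = 3146 px.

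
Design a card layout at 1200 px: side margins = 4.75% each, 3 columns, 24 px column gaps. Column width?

346 px

Each margin = 4.75% of 1200 = 57 px; content = 1200 − 2·57 = 1086 px.
3c + 2·24 = 1086 → 3c = 1038 → c = 346 px.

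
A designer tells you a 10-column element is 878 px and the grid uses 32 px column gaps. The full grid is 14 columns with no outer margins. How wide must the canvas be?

1242 px

878 − 9·32 = 590; ÷10 gives c = 59 px.
Summing: 826 + 416 = 1242 px.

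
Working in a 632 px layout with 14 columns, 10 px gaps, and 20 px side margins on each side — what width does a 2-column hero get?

76 px

Inside the margins: 632 − 40 = 592 px.
14 columns + 13 gaps: 14c + 13·10 = 592.
14c = 592 − 130 = 462, so c = 33 px.
2-column span = 2·33 + 1·10 = 76 px.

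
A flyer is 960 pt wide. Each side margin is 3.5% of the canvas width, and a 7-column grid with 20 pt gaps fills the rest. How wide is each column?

Margins: 3.5% × 960 = 33.6 pt each, so content = 960 − 67.2 = 892.8 pt.
Subtracting 6 gaps of 20 leaves 772.8 for 7 columns, so c = 110.4 pt.

110.4 pt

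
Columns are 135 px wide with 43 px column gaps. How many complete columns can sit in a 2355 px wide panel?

k columns need k·135 + (k−1)·43 = k·178 − 43.
k·178 − 43 ≤ 2355 → k ≤ 2398 / 178 ≈ 13.47, so k = 13.

13 columns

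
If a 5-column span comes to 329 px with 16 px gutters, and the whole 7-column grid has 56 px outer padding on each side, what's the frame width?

Subtracting 4 gutters of 16 leaves 265 for 5 columns, so c = 53 px.
Frame = 2·56 + 7·53 + 6·16 = 112 + 371 + 96 = 579 px.

579 px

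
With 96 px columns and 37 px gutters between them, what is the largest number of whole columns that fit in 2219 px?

Each extra column adds 96 + 37 = 133 px.
(2219 + 37) / 133 = 16.96, so 16 columns fit.

16 columns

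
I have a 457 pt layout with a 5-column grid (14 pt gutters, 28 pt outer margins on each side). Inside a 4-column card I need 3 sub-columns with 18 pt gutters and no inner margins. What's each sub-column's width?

Subtract both margins: 457 − 2·28 = 401 pt.
401 − 4·14 = 345; ÷5 gives c = 69 pt.
Span of 4: 4·69 + 3·14 = 276 + 42 = 318 pt.
3d + 2·18 = 318 → 3d = 282 → d = 94 pt.

94 pt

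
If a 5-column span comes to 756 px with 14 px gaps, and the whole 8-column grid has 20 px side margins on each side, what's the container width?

1258 px

5c + 4·14 = 756 → 5c = 700 → c = 140 px.
Adding margins, columns and gutters: 40 + 1120 + 98 = 1258 px.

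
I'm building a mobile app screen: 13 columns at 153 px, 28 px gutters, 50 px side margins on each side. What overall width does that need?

2425 px

Total width: 2·50 + 13·153 + 12·28 = 2425 px.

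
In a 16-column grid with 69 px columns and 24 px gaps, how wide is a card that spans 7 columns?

7 columns plus 6 gaps: 483 + 144 = 627 px.

627 px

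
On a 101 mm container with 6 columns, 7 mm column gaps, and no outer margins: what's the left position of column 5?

72 mm

6c + 5·7 = 101 → 6c = 66 → c = 11 mm.
Before column 5: 4 columns + 4 column gaps.
Offset = 4·(11 + 7) = 4·18 = 72 mm.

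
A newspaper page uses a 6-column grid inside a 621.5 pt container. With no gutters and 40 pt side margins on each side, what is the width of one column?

Subtract both margins: 621.5 − 2·40 = 541.5 pt.
541.5 / 6 = 90.25 pt per column.

90.25 pt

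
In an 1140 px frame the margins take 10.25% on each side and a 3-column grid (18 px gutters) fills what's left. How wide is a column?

Each margin = 10.25% of 1140 = 116.85 px; content = 1140 − 2·116.85 = 906.3 px.
Subtracting 2 gutters of 18 leaves 870.3 for 3 columns, so c = 290.1 px.

290.1 px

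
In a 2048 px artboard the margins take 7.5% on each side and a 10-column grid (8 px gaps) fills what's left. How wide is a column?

2048 × (1 − 2·7.5%) = 2048 × 85% = 1740.8 px for the columns.
Subtracting 9 gaps of 8 leaves 1668.8 for 10 columns, so c = 166.88 px.

166.88 px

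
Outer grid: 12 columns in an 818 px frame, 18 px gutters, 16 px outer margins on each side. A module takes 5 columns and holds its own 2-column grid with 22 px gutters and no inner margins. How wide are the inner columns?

147.5 px

Subtract both margins: 818 − 2·16 = 786 px.
12c + 11·18 = 786 → 12c = 588 → c = 49 px.
5 columns plus 4 gutters: 245 + 72 = 317 px.
317 − 1·22 = 295; ÷2 gives d = 147.5 px.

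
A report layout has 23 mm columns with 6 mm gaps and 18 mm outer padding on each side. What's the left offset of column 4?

105 mm

Each column+gutter stride is 29 mm; 3 of them past the 18 mm margin is 18 + 87 = 105 mm.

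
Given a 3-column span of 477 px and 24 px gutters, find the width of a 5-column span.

3c + 2·24 = 477 → 3c = 429 → c = 143 px.
5-column span = 5·143 + 4·24 = 811 px.

811 px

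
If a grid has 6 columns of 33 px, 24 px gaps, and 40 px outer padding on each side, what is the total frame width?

398 px

Total width: 2·40 + 6·33 + 5·24 = 398 px.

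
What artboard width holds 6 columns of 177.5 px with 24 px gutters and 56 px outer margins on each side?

Artboard = 2·56 + 6·177.5 + 5·24 = 112 + 1065 + 120 = 1297 px.

1297 px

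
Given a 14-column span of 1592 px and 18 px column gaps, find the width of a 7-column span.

787 px

1592 − 13·18 = 1358; ÷14 gives c = 97 px.
7 columns plus 6 column gaps: 679 + 108 = 787 px.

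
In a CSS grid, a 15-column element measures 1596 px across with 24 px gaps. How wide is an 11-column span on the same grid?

1164 px

1596 − 14·24 = 1260; ÷15 gives c = 84 px.
11 columns plus 10 gaps: 924 + 240 = 1164 px.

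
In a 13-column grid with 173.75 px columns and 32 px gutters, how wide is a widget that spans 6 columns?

1202.5 px

6 columns plus 5 gutters: 1042.5 + 160 = 1202.5 px.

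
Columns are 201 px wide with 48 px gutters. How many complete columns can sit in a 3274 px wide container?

13 columns

k columns need k·201 + (k−1)·48 = k·249 − 48.
k·249 − 48 ≤ 3274 → k ≤ 3322 / 249 ≈ 13.34, so k = 13.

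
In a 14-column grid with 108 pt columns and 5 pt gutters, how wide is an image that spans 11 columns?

1238 pt

11 columns plus 10 gutters: 1188 + 50 = 1238 pt.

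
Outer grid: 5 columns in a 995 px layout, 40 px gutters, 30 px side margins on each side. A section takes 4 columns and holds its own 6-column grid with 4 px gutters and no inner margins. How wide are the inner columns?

120 px

Outer content = 995 − 2·30 = 935 px.
Subtracting 4 gutters of 40 leaves 775 for 5 columns, so c = 155 px.
4 columns plus 3 gutters: 620 + 120 = 740 px.
6 columns + 5 gutters: 6d + 5·4 = 740.
6d = 740 − 20 = 720, so d = 120 px.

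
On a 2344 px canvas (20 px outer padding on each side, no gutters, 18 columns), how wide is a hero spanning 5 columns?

640 px

Subtract both margins: 2344 − 2·20 = 2304 px.
2304 / 18 = 128 px per column.
With no gutters, 5 columns span 5·128 = 640 px.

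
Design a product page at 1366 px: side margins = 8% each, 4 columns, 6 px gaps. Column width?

Each margin = 8% of 1366 = 109.28 px; content = 1366 − 2·109.28 = 1147.44 px.
4 columns + 3 gaps: 4c + 3·6 = 1147.44.
4c = 1147.44 − 18 = 1129.44, so c = 282.36 px.

282.36 px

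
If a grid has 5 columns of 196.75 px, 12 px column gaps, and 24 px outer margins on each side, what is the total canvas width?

1079.75 px

Canvas = 2·24 + 5·196.75 + 4·12 = 48 + 983.75 + 48 = 1079.75 px.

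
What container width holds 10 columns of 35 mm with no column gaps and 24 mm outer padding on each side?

398 mm

Summing: 48 + 350 = 398 mm.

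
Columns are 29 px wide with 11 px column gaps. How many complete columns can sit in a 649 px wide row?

Each extra column adds 29 + 11 = 40 px.
(649 + 11) / 40 = 16.50, so 16 columns fit.

16 columns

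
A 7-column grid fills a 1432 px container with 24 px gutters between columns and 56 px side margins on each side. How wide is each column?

168 px

Take off 112 px of margins, leaving 1320 px.
7c + 6·24 = 1320 → 7c = 1176 → c = 168 px.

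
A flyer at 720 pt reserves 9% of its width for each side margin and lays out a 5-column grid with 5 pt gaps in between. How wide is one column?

114.08 pt

Each margin = 9% of 720 = 64.8 pt; content = 720 − 2·64.8 = 590.4 pt.
Subtracting 4 gaps of 5 leaves 570.4 for 5 columns, so c = 114.08 pt.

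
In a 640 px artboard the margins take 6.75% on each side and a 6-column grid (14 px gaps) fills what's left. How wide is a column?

80.6 px

Margins: 6.75% × 640 = 43.2 px each, so content = 640 − 86.4 = 553.6 px.
6c + 5·14 = 553.6 → 6c = 483.6 → c = 80.6 px.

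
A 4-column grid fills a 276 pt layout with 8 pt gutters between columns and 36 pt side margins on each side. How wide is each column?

Content width = 276 − 2·36 = 204 pt.
Subtracting 3 gutters of 8 leaves 180 for 4 columns, so c = 45 pt.

45 pt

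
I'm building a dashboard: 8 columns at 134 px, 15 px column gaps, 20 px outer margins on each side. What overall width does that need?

Adding margins, columns and gutters: 40 + 1072 + 105 = 1217 px.

1217 px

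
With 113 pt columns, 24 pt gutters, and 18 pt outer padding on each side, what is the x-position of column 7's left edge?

840 pt

Before column 7: the margin + 6 columns + 6 gutters.
Offset = 18 + 6·(113 + 24) = 18 + 822 = 840 pt.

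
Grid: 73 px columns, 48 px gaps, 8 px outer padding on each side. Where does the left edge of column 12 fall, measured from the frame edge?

Before column 12: the margin + 11 columns + 11 gaps.
Offset = 8 + 11·(73 + 48) = 8 + 1331 = 1339 px.

1339 px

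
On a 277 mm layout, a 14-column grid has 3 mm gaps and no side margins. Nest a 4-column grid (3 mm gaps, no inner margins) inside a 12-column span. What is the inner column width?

14c + 13·3 = 277 → 14c = 238 → c = 17 mm.
12-column span = 12·17 + 11·3 = 237 mm.
Subtracting 3 gaps of 3 leaves 228 for 4 columns, so d = 57 mm.

57 mm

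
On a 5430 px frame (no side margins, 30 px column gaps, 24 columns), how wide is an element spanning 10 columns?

5430 − 23·30 = 4740; ÷24 gives c = 197.5 px.
10 columns plus 9 column gaps: 1975 + 270 = 2245 px.

2245 px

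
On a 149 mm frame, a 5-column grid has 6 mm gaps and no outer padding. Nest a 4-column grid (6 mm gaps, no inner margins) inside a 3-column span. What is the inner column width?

5c + 4·6 = 149 → 5c = 125 → c = 25 mm.
3-column span = 3·25 + 2·6 = 87 mm.
4 columns + 3 gaps: 4d + 3·6 = 87.
4d = 87 − 18 = 69, so d = 17.25 mm.

17.25 mm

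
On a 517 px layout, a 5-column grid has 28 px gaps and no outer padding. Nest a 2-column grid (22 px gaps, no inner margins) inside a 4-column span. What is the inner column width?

193 px

5 columns + 4 gaps: 5c + 4·28 = 517.
5c = 517 − 112 = 405, so c = 81 px.
4-column span = 4·81 + 3·28 = 408 px.
Subtracting 1 gap of 22 leaves 386 for 2 columns, so d = 193 px.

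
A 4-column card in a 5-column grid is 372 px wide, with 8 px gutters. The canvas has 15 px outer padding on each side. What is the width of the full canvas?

497 px

4 columns + 3 gutters: 4c + 3·8 = 372.
4c = 372 − 24 = 348, so c = 87 px.
Canvas = 2·15 + 5·87 + 4·8 = 30 + 435 + 32 = 497 px.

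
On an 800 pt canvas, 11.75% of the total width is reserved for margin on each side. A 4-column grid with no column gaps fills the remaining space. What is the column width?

Each margin = 11.75% of 800 = 94 pt; content = 800 − 2·94 = 612 pt.
4c = 612 → c = 153 pt.

153 pt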